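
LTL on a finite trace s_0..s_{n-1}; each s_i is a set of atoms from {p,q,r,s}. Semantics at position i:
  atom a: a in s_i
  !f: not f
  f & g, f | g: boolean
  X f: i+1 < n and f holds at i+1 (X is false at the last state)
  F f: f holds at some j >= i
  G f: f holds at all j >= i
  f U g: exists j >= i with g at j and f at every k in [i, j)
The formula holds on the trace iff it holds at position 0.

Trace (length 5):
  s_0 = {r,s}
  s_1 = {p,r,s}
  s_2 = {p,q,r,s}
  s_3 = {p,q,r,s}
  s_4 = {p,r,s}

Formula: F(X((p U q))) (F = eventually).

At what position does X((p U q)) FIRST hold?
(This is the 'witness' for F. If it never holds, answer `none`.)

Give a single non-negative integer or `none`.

Answer: 0

Derivation:
s_0={r,s}: X((p U q))=True (p U q)=False p=False q=False
s_1={p,r,s}: X((p U q))=True (p U q)=True p=True q=False
s_2={p,q,r,s}: X((p U q))=True (p U q)=True p=True q=True
s_3={p,q,r,s}: X((p U q))=False (p U q)=True p=True q=True
s_4={p,r,s}: X((p U q))=False (p U q)=False p=True q=False
F(X((p U q))) holds; first witness at position 0.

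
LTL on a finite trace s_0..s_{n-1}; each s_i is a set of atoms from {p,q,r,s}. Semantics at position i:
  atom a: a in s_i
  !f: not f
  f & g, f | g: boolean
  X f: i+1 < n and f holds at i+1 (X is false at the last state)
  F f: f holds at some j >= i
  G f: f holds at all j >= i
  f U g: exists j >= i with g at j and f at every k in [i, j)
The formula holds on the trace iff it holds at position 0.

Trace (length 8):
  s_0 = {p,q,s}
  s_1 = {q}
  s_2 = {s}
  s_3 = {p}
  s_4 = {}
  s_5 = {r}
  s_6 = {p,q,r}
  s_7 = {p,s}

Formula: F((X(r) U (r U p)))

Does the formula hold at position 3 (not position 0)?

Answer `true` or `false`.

Answer: true

Derivation:
s_0={p,q,s}: F((X(r) U (r U p)))=True (X(r) U (r U p))=True X(r)=False r=False (r U p)=True p=True
s_1={q}: F((X(r) U (r U p)))=True (X(r) U (r U p))=False X(r)=False r=False (r U p)=False p=False
s_2={s}: F((X(r) U (r U p)))=True (X(r) U (r U p))=False X(r)=False r=False (r U p)=False p=False
s_3={p}: F((X(r) U (r U p)))=True (X(r) U (r U p))=True X(r)=False r=False (r U p)=True p=True
s_4={}: F((X(r) U (r U p)))=True (X(r) U (r U p))=True X(r)=True r=False (r U p)=False p=False
s_5={r}: F((X(r) U (r U p)))=True (X(r) U (r U p))=True X(r)=True r=True (r U p)=True p=False
s_6={p,q,r}: F((X(r) U (r U p)))=True (X(r) U (r U p))=True X(r)=False r=True (r U p)=True p=True
s_7={p,s}: F((X(r) U (r U p)))=True (X(r) U (r U p))=True X(r)=False r=False (r U p)=True p=True
Evaluating at position 3: result = True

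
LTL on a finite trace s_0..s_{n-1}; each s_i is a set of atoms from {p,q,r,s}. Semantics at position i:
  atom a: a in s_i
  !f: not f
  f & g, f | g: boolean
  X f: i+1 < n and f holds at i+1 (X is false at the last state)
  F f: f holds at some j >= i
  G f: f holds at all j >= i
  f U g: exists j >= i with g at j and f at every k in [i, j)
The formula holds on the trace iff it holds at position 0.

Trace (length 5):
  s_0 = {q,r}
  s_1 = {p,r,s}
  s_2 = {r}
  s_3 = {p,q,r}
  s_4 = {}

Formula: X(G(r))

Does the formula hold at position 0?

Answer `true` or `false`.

s_0={q,r}: X(G(r))=False G(r)=False r=True
s_1={p,r,s}: X(G(r))=False G(r)=False r=True
s_2={r}: X(G(r))=False G(r)=False r=True
s_3={p,q,r}: X(G(r))=False G(r)=False r=True
s_4={}: X(G(r))=False G(r)=False r=False

Answer: false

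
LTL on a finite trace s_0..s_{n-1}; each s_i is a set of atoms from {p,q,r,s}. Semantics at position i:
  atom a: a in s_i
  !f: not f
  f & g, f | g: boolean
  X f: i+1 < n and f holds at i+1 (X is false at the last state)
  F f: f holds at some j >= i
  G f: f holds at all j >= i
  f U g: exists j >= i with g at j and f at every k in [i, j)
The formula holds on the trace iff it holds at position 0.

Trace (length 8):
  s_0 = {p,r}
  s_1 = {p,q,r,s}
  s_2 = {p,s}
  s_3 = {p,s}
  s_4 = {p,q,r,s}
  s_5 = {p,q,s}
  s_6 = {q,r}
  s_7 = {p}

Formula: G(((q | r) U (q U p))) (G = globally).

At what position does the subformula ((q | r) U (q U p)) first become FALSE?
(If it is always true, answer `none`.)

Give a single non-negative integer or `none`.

s_0={p,r}: ((q | r) U (q U p))=True (q | r)=True q=False r=True (q U p)=True p=True
s_1={p,q,r,s}: ((q | r) U (q U p))=True (q | r)=True q=True r=True (q U p)=True p=True
s_2={p,s}: ((q | r) U (q U p))=True (q | r)=False q=False r=False (q U p)=True p=True
s_3={p,s}: ((q | r) U (q U p))=True (q | r)=False q=False r=False (q U p)=True p=True
s_4={p,q,r,s}: ((q | r) U (q U p))=True (q | r)=True q=True r=True (q U p)=True p=True
s_5={p,q,s}: ((q | r) U (q U p))=True (q | r)=True q=True r=False (q U p)=True p=True
s_6={q,r}: ((q | r) U (q U p))=True (q | r)=True q=True r=True (q U p)=True p=False
s_7={p}: ((q | r) U (q U p))=True (q | r)=False q=False r=False (q U p)=True p=True
G(((q | r) U (q U p))) holds globally = True
No violation — formula holds at every position.

Answer: none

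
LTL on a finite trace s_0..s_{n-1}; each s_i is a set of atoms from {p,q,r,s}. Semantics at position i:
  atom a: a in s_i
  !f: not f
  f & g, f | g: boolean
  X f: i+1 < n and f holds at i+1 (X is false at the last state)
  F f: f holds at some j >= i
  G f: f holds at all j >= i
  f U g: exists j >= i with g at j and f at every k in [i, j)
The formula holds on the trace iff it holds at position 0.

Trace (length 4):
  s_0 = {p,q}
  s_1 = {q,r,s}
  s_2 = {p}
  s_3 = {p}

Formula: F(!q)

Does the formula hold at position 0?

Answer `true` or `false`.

Answer: true

Derivation:
s_0={p,q}: F(!q)=True !q=False q=True
s_1={q,r,s}: F(!q)=True !q=False q=True
s_2={p}: F(!q)=True !q=True q=False
s_3={p}: F(!q)=True !q=True q=False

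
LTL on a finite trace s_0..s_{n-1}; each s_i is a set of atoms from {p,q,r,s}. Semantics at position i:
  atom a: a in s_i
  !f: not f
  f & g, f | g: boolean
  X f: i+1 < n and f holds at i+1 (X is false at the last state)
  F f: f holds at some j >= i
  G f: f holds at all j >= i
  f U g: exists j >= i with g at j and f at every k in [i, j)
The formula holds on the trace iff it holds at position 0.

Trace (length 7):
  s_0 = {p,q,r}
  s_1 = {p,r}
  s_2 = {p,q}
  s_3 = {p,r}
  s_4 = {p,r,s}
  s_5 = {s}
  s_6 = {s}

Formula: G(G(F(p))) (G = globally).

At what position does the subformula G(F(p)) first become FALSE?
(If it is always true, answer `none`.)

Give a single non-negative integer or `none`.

Answer: 0

Derivation:
s_0={p,q,r}: G(F(p))=False F(p)=True p=True
s_1={p,r}: G(F(p))=False F(p)=True p=True
s_2={p,q}: G(F(p))=False F(p)=True p=True
s_3={p,r}: G(F(p))=False F(p)=True p=True
s_4={p,r,s}: G(F(p))=False F(p)=True p=True
s_5={s}: G(F(p))=False F(p)=False p=False
s_6={s}: G(F(p))=False F(p)=False p=False
G(G(F(p))) holds globally = False
First violation at position 0.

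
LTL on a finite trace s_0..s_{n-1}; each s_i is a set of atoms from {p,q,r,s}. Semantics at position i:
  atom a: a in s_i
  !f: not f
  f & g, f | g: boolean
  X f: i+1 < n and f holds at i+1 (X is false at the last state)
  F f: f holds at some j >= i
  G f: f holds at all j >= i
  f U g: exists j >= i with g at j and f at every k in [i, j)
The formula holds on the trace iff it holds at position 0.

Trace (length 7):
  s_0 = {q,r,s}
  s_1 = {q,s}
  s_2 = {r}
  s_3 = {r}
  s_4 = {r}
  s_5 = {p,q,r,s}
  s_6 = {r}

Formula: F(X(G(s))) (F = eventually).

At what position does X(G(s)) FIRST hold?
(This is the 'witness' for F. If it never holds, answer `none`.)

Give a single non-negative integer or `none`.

Answer: none

Derivation:
s_0={q,r,s}: X(G(s))=False G(s)=False s=True
s_1={q,s}: X(G(s))=False G(s)=False s=True
s_2={r}: X(G(s))=False G(s)=False s=False
s_3={r}: X(G(s))=False G(s)=False s=False
s_4={r}: X(G(s))=False G(s)=False s=False
s_5={p,q,r,s}: X(G(s))=False G(s)=False s=True
s_6={r}: X(G(s))=False G(s)=False s=False
F(X(G(s))) does not hold (no witness exists).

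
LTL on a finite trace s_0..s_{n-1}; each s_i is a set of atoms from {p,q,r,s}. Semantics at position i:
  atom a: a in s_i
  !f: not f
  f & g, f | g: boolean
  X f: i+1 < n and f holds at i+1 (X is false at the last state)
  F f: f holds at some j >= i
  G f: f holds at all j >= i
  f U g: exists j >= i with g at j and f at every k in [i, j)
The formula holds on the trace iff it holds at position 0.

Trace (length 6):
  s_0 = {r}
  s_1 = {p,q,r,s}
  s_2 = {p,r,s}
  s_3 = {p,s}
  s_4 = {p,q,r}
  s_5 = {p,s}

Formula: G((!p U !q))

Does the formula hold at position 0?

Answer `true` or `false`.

s_0={r}: G((!p U !q))=False (!p U !q)=True !p=True p=False !q=True q=False
s_1={p,q,r,s}: G((!p U !q))=False (!p U !q)=False !p=False p=True !q=False q=True
s_2={p,r,s}: G((!p U !q))=False (!p U !q)=True !p=False p=True !q=True q=False
s_3={p,s}: G((!p U !q))=False (!p U !q)=True !p=False p=True !q=True q=False
s_4={p,q,r}: G((!p U !q))=False (!p U !q)=False !p=False p=True !q=False q=True
s_5={p,s}: G((!p U !q))=True (!p U !q)=True !p=False p=True !q=True q=False

Answer: false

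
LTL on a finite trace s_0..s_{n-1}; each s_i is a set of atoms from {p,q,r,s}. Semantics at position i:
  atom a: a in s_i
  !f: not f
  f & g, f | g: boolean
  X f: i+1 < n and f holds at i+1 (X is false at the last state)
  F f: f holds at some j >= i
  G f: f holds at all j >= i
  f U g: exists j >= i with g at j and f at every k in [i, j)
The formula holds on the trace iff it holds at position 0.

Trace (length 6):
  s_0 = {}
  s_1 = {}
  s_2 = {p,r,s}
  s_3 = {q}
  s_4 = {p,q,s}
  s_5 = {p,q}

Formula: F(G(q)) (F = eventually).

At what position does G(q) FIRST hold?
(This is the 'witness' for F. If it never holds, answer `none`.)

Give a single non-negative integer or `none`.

s_0={}: G(q)=False q=False
s_1={}: G(q)=False q=False
s_2={p,r,s}: G(q)=False q=False
s_3={q}: G(q)=True q=True
s_4={p,q,s}: G(q)=True q=True
s_5={p,q}: G(q)=True q=True
F(G(q)) holds; first witness at position 3.

Answer: 3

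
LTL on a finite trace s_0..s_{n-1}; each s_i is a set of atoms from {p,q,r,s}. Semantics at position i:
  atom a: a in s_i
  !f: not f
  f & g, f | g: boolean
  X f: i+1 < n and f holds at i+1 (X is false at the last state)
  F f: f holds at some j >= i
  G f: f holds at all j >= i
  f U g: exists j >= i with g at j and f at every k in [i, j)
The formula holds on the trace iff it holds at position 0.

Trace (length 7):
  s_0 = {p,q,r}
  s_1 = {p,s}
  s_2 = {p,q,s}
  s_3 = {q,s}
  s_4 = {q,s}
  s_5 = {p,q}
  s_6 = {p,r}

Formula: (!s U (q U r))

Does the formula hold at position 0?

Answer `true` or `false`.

s_0={p,q,r}: (!s U (q U r))=True !s=True s=False (q U r)=True q=True r=True
s_1={p,s}: (!s U (q U r))=False !s=False s=True (q U r)=False q=False r=False
s_2={p,q,s}: (!s U (q U r))=True !s=False s=True (q U r)=True q=True r=False
s_3={q,s}: (!s U (q U r))=True !s=False s=True (q U r)=True q=True r=False
s_4={q,s}: (!s U (q U r))=True !s=False s=True (q U r)=True q=True r=False
s_5={p,q}: (!s U (q U r))=True !s=True s=False (q U r)=True q=True r=False
s_6={p,r}: (!s U (q U r))=True !s=True s=False (q U r)=True q=False r=True

Answer: true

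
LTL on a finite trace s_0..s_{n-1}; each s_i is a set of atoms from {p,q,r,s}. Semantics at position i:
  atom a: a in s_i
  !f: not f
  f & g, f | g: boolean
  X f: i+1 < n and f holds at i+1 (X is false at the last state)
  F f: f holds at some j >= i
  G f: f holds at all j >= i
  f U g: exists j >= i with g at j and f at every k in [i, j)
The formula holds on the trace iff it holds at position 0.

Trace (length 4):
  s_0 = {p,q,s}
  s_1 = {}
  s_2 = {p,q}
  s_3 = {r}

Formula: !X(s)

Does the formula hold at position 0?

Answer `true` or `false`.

s_0={p,q,s}: !X(s)=True X(s)=False s=True
s_1={}: !X(s)=True X(s)=False s=False
s_2={p,q}: !X(s)=True X(s)=False s=False
s_3={r}: !X(s)=True X(s)=False s=False

Answer: true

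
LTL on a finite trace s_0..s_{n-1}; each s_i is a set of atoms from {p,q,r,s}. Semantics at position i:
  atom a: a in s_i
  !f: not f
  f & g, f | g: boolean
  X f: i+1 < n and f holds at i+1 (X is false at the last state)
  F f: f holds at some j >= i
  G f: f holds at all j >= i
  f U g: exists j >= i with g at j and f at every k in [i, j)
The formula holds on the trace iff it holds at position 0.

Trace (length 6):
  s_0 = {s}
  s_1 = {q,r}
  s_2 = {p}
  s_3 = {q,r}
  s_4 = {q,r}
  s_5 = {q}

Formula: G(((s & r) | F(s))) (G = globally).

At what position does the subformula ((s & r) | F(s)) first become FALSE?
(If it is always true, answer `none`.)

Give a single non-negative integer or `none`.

Answer: 1

Derivation:
s_0={s}: ((s & r) | F(s))=True (s & r)=False s=True r=False F(s)=True
s_1={q,r}: ((s & r) | F(s))=False (s & r)=False s=False r=True F(s)=False
s_2={p}: ((s & r) | F(s))=False (s & r)=False s=False r=False F(s)=False
s_3={q,r}: ((s & r) | F(s))=False (s & r)=False s=False r=True F(s)=False
s_4={q,r}: ((s & r) | F(s))=False (s & r)=False s=False r=True F(s)=False
s_5={q}: ((s & r) | F(s))=False (s & r)=False s=False r=False F(s)=False
G(((s & r) | F(s))) holds globally = False
First violation at position 1.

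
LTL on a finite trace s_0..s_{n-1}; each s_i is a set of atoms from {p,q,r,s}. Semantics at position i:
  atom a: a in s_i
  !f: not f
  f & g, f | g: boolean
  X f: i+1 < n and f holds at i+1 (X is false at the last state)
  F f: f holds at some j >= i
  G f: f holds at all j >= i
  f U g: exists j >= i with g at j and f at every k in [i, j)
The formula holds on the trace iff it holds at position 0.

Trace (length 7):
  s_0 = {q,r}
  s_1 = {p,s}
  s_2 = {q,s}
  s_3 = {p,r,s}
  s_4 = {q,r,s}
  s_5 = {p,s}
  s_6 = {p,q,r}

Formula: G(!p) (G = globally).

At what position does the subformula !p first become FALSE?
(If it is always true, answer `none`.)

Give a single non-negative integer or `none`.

s_0={q,r}: !p=True p=False
s_1={p,s}: !p=False p=True
s_2={q,s}: !p=True p=False
s_3={p,r,s}: !p=False p=True
s_4={q,r,s}: !p=True p=False
s_5={p,s}: !p=False p=True
s_6={p,q,r}: !p=False p=True
G(!p) holds globally = False
First violation at position 1.

Answer: 1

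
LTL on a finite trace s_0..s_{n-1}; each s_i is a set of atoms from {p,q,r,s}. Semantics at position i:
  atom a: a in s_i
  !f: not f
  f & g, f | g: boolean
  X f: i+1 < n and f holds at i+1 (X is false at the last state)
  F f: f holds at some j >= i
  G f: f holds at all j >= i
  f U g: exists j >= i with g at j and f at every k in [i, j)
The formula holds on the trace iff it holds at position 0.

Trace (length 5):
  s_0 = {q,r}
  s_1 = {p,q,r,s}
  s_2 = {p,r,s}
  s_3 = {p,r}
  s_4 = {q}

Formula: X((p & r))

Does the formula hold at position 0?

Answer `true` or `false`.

s_0={q,r}: X((p & r))=True (p & r)=False p=False r=True
s_1={p,q,r,s}: X((p & r))=True (p & r)=True p=True r=True
s_2={p,r,s}: X((p & r))=True (p & r)=True p=True r=True
s_3={p,r}: X((p & r))=False (p & r)=True p=True r=True
s_4={q}: X((p & r))=False (p & r)=False p=False r=False

Answer: true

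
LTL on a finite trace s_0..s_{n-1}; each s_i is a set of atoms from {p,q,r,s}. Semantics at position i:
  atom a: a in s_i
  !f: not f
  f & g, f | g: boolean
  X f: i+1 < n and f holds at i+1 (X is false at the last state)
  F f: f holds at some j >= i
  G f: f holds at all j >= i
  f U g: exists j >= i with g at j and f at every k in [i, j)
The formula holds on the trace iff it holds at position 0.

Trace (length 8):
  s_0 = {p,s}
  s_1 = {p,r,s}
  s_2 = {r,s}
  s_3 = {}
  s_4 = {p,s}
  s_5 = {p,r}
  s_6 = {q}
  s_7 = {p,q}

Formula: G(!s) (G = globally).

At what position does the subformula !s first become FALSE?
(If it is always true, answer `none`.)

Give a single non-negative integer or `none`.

Answer: 0

Derivation:
s_0={p,s}: !s=False s=True
s_1={p,r,s}: !s=False s=True
s_2={r,s}: !s=False s=True
s_3={}: !s=True s=False
s_4={p,s}: !s=False s=True
s_5={p,r}: !s=True s=False
s_6={q}: !s=True s=False
s_7={p,q}: !s=True s=False
G(!s) holds globally = False
First violation at position 0.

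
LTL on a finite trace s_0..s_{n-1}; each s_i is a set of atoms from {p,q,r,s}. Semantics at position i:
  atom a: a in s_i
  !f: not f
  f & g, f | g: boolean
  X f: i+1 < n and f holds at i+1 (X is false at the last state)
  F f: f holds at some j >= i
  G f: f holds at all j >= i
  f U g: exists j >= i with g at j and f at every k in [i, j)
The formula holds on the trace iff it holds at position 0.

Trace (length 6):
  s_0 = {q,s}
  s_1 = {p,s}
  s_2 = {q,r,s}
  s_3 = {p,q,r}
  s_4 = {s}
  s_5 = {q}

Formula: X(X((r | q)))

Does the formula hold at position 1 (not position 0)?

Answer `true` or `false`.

Answer: true

Derivation:
s_0={q,s}: X(X((r | q)))=True X((r | q))=False (r | q)=True r=False q=True
s_1={p,s}: X(X((r | q)))=True X((r | q))=True (r | q)=False r=False q=False
s_2={q,r,s}: X(X((r | q)))=False X((r | q))=True (r | q)=True r=True q=True
s_3={p,q,r}: X(X((r | q)))=True X((r | q))=False (r | q)=True r=True q=True
s_4={s}: X(X((r | q)))=False X((r | q))=True (r | q)=False r=False q=False
s_5={q}: X(X((r | q)))=False X((r | q))=False (r | q)=True r=False q=True
Evaluating at position 1: result = True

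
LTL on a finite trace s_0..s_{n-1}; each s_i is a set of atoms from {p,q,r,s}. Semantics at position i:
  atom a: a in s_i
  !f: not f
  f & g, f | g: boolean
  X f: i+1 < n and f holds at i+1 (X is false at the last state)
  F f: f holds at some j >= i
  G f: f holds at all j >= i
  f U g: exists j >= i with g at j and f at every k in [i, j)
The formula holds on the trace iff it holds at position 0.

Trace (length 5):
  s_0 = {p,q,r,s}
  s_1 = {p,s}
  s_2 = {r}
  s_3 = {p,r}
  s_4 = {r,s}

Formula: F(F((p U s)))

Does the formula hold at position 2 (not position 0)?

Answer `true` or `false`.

Answer: true

Derivation:
s_0={p,q,r,s}: F(F((p U s)))=True F((p U s))=True (p U s)=True p=True s=True
s_1={p,s}: F(F((p U s)))=True F((p U s))=True (p U s)=True p=True s=True
s_2={r}: F(F((p U s)))=True F((p U s))=True (p U s)=False p=False s=False
s_3={p,r}: F(F((p U s)))=True F((p U s))=True (p U s)=True p=True s=False
s_4={r,s}: F(F((p U s)))=True F((p U s))=True (p U s)=True p=False s=True
Evaluating at position 2: result = True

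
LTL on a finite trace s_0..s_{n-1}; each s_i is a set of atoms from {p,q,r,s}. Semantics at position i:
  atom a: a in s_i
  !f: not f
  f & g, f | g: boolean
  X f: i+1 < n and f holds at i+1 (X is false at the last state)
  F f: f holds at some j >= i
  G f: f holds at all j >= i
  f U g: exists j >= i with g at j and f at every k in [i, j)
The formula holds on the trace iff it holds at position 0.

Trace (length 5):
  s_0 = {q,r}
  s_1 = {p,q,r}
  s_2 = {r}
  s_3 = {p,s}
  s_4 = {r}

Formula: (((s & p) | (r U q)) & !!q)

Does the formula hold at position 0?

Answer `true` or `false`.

Answer: true

Derivation:
s_0={q,r}: (((s & p) | (r U q)) & !!q)=True ((s & p) | (r U q))=True (s & p)=False s=False p=False (r U q)=True r=True q=True !!q=True !q=False
s_1={p,q,r}: (((s & p) | (r U q)) & !!q)=True ((s & p) | (r U q))=True (s & p)=False s=False p=True (r U q)=True r=True q=True !!q=True !q=False
s_2={r}: (((s & p) | (r U q)) & !!q)=False ((s & p) | (r U q))=False (s & p)=False s=False p=False (r U q)=False r=True q=False !!q=False !q=True
s_3={p,s}: (((s & p) | (r U q)) & !!q)=False ((s & p) | (r U q))=True (s & p)=True s=True p=True (r U q)=False r=False q=False !!q=False !q=True
s_4={r}: (((s & p) | (r U q)) & !!q)=False ((s & p) | (r U q))=False (s & p)=False s=False p=False (r U q)=False r=True q=False !!q=False !q=True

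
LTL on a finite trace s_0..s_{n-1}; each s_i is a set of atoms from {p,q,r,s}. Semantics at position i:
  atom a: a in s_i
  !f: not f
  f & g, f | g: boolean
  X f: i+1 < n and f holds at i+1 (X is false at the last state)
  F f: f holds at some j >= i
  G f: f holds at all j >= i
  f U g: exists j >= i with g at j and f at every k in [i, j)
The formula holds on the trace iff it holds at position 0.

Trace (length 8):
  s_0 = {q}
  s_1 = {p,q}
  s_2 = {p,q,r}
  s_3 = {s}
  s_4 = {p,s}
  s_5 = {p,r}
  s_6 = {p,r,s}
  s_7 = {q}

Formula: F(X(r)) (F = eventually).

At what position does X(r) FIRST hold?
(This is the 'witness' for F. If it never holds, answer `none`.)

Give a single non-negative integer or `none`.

Answer: 1

Derivation:
s_0={q}: X(r)=False r=False
s_1={p,q}: X(r)=True r=False
s_2={p,q,r}: X(r)=False r=True
s_3={s}: X(r)=False r=False
s_4={p,s}: X(r)=True r=False
s_5={p,r}: X(r)=True r=True
s_6={p,r,s}: X(r)=False r=True
s_7={q}: X(r)=False r=False
F(X(r)) holds; first witness at position 1.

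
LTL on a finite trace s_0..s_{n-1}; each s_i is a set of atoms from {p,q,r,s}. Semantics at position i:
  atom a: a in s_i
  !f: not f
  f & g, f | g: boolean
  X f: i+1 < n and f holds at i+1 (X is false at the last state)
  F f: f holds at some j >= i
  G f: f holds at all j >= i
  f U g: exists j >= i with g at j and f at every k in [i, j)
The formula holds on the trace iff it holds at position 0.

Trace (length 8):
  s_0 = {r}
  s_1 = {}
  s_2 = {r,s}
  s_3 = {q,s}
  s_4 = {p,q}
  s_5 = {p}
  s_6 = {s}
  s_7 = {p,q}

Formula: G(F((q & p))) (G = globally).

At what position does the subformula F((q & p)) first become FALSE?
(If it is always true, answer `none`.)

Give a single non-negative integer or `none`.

Answer: none

Derivation:
s_0={r}: F((q & p))=True (q & p)=False q=False p=False
s_1={}: F((q & p))=True (q & p)=False q=False p=False
s_2={r,s}: F((q & p))=True (q & p)=False q=False p=False
s_3={q,s}: F((q & p))=True (q & p)=False q=True p=False
s_4={p,q}: F((q & p))=True (q & p)=True q=True p=True
s_5={p}: F((q & p))=True (q & p)=False q=False p=True
s_6={s}: F((q & p))=True (q & p)=False q=False p=False
s_7={p,q}: F((q & p))=True (q & p)=True q=True p=True
G(F((q & p))) holds globally = True
No violation — formula holds at every position.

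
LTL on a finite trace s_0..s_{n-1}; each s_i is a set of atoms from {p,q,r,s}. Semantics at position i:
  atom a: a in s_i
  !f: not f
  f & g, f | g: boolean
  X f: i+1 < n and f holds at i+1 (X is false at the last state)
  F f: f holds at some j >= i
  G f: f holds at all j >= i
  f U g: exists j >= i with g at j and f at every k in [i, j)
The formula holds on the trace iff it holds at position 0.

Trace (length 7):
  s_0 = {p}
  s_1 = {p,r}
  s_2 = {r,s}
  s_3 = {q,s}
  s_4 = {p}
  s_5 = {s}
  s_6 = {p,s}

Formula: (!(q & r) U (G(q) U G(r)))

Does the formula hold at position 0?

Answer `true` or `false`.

s_0={p}: (!(q & r) U (G(q) U G(r)))=False !(q & r)=True (q & r)=False q=False r=False (G(q) U G(r))=False G(q)=False G(r)=False
s_1={p,r}: (!(q & r) U (G(q) U G(r)))=False !(q & r)=True (q & r)=False q=False r=True (G(q) U G(r))=False G(q)=False G(r)=False
s_2={r,s}: (!(q & r) U (G(q) U G(r)))=False !(q & r)=True (q & r)=False q=False r=True (G(q) U G(r))=False G(q)=False G(r)=False
s_3={q,s}: (!(q & r) U (G(q) U G(r)))=False !(q & r)=True (q & r)=False q=True r=False (G(q) U G(r))=False G(q)=False G(r)=False
s_4={p}: (!(q & r) U (G(q) U G(r)))=False !(q & r)=True (q & r)=False q=False r=False (G(q) U G(r))=False G(q)=False G(r)=False
s_5={s}: (!(q & r) U (G(q) U G(r)))=False !(q & r)=True (q & r)=False q=False r=False (G(q) U G(r))=False G(q)=False G(r)=False
s_6={p,s}: (!(q & r) U (G(q) U G(r)))=False !(q & r)=True (q & r)=False q=False r=False (G(q) U G(r))=False G(q)=False G(r)=False

Answer: false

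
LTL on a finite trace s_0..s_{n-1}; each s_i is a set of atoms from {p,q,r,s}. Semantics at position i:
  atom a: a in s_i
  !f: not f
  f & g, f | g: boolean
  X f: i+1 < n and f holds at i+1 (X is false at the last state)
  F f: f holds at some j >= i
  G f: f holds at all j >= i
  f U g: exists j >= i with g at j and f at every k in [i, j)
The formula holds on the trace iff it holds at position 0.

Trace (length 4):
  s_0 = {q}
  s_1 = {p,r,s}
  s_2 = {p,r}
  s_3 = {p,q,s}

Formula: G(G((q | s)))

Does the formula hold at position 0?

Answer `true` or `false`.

Answer: false

Derivation:
s_0={q}: G(G((q | s)))=False G((q | s))=False (q | s)=True q=True s=False
s_1={p,r,s}: G(G((q | s)))=False G((q | s))=False (q | s)=True q=False s=True
s_2={p,r}: G(G((q | s)))=False G((q | s))=False (q | s)=False q=False s=False
s_3={p,q,s}: G(G((q | s)))=True G((q | s))=True (q | s)=True q=True s=True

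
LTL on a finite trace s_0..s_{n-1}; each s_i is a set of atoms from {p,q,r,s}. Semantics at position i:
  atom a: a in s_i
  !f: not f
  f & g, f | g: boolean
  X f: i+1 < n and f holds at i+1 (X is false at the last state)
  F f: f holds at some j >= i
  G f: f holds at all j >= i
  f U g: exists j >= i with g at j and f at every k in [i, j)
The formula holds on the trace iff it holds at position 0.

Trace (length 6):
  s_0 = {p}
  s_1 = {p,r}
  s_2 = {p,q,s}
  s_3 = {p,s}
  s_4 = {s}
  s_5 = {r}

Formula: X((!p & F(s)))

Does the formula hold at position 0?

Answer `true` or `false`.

s_0={p}: X((!p & F(s)))=False (!p & F(s))=False !p=False p=True F(s)=True s=False
s_1={p,r}: X((!p & F(s)))=False (!p & F(s))=False !p=False p=True F(s)=True s=False
s_2={p,q,s}: X((!p & F(s)))=False (!p & F(s))=False !p=False p=True F(s)=True s=True
s_3={p,s}: X((!p & F(s)))=True (!p & F(s))=False !p=False p=True F(s)=True s=True
s_4={s}: X((!p & F(s)))=False (!p & F(s))=True !p=True p=False F(s)=True s=True
s_5={r}: X((!p & F(s)))=False (!p & F(s))=False !p=True p=False F(s)=False s=False

Answer: false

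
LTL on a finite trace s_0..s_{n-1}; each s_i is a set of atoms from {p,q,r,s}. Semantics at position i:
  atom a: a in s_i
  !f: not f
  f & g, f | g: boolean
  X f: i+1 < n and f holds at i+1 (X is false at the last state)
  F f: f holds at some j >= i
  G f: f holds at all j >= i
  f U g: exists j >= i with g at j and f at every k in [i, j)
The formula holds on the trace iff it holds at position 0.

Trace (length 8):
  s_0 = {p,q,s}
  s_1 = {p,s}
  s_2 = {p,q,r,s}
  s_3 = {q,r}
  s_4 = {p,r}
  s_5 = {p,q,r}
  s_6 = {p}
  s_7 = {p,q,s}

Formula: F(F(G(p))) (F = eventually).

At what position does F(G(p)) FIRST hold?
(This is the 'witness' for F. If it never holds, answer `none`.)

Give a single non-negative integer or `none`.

s_0={p,q,s}: F(G(p))=True G(p)=False p=True
s_1={p,s}: F(G(p))=True G(p)=False p=True
s_2={p,q,r,s}: F(G(p))=True G(p)=False p=True
s_3={q,r}: F(G(p))=True G(p)=False p=False
s_4={p,r}: F(G(p))=True G(p)=True p=True
s_5={p,q,r}: F(G(p))=True G(p)=True p=True
s_6={p}: F(G(p))=True G(p)=True p=True
s_7={p,q,s}: F(G(p))=True G(p)=True p=True
F(F(G(p))) holds; first witness at position 0.

Answer: 0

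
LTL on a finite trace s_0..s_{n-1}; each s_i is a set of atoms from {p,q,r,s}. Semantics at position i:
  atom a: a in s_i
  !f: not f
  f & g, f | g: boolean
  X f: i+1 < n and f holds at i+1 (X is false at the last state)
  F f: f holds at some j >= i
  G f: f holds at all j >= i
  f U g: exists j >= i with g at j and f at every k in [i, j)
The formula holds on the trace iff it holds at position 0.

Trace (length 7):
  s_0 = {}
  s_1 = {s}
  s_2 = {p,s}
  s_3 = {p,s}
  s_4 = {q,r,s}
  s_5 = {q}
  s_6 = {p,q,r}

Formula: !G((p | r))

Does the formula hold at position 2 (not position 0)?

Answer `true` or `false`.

Answer: true

Derivation:
s_0={}: !G((p | r))=True G((p | r))=False (p | r)=False p=False r=False
s_1={s}: !G((p | r))=True G((p | r))=False (p | r)=False p=False r=False
s_2={p,s}: !G((p | r))=True G((p | r))=False (p | r)=True p=True r=False
s_3={p,s}: !G((p | r))=True G((p | r))=False (p | r)=True p=True r=False
s_4={q,r,s}: !G((p | r))=True G((p | r))=False (p | r)=True p=False r=True
s_5={q}: !G((p | r))=True G((p | r))=False (p | r)=False p=False r=False
s_6={p,q,r}: !G((p | r))=False G((p | r))=True (p | r)=True p=True r=True
Evaluating at position 2: result = True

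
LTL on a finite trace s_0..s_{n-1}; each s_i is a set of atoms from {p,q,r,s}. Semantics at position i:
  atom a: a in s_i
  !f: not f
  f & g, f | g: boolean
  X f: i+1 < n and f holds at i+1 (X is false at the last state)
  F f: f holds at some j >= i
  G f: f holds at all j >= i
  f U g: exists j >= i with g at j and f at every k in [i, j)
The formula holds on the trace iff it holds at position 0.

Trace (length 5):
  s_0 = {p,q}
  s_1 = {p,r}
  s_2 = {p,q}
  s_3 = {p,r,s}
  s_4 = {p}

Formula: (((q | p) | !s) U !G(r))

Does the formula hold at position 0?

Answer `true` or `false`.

s_0={p,q}: (((q | p) | !s) U !G(r))=True ((q | p) | !s)=True (q | p)=True q=True p=True !s=True s=False !G(r)=True G(r)=False r=False
s_1={p,r}: (((q | p) | !s) U !G(r))=True ((q | p) | !s)=True (q | p)=True q=False p=True !s=True s=False !G(r)=True G(r)=False r=True
s_2={p,q}: (((q | p) | !s) U !G(r))=True ((q | p) | !s)=True (q | p)=True q=True p=True !s=True s=False !G(r)=True G(r)=False r=False
s_3={p,r,s}: (((q | p) | !s) U !G(r))=True ((q | p) | !s)=True (q | p)=True q=False p=True !s=False s=True !G(r)=True G(r)=False r=True
s_4={p}: (((q | p) | !s) U !G(r))=True ((q | p) | !s)=True (q | p)=True q=False p=True !s=True s=False !G(r)=True G(r)=False r=False

Answer: true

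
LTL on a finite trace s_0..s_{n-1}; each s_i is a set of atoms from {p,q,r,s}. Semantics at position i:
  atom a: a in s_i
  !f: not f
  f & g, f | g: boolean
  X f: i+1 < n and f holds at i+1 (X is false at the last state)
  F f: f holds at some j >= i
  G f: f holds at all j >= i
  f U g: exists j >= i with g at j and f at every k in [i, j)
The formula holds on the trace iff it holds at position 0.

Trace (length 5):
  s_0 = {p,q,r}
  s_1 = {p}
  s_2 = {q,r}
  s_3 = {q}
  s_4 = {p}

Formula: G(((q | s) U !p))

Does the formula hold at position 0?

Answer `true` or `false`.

s_0={p,q,r}: G(((q | s) U !p))=False ((q | s) U !p)=False (q | s)=True q=True s=False !p=False p=True
s_1={p}: G(((q | s) U !p))=False ((q | s) U !p)=False (q | s)=False q=False s=False !p=False p=True
s_2={q,r}: G(((q | s) U !p))=False ((q | s) U !p)=True (q | s)=True q=True s=False !p=True p=False
s_3={q}: G(((q | s) U !p))=False ((q | s) U !p)=True (q | s)=True q=True s=False !p=True p=False
s_4={p}: G(((q | s) U !p))=False ((q | s) U !p)=False (q | s)=False q=False s=False !p=False p=True

Answer: false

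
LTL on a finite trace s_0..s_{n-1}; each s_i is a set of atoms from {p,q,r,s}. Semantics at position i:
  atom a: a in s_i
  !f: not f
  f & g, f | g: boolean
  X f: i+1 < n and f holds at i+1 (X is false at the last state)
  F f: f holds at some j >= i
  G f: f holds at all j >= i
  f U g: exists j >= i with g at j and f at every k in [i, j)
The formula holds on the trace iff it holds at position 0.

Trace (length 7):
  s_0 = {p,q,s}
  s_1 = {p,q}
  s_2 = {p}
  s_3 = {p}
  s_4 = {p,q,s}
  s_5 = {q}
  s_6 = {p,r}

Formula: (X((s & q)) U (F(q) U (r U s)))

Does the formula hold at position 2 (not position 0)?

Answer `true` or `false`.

s_0={p,q,s}: (X((s & q)) U (F(q) U (r U s)))=True X((s & q))=False (s & q)=True s=True q=True (F(q) U (r U s))=True F(q)=True (r U s)=True r=False
s_1={p,q}: (X((s & q)) U (F(q) U (r U s)))=True X((s & q))=False (s & q)=False s=False q=True (F(q) U (r U s))=True F(q)=True (r U s)=False r=False
s_2={p}: (X((s & q)) U (F(q) U (r U s)))=True X((s & q))=False (s & q)=False s=False q=False (F(q) U (r U s))=True F(q)=True (r U s)=False r=False
s_3={p}: (X((s & q)) U (F(q) U (r U s)))=True X((s & q))=True (s & q)=False s=False q=False (F(q) U (r U s))=True F(q)=True (r U s)=False r=False
s_4={p,q,s}: (X((s & q)) U (F(q) U (r U s)))=True X((s & q))=False (s & q)=True s=True q=True (F(q) U (r U s))=True F(q)=True (r U s)=True r=False
s_5={q}: (X((s & q)) U (F(q) U (r U s)))=False X((s & q))=False (s & q)=False s=False q=True (F(q) U (r U s))=False F(q)=True (r U s)=False r=False
s_6={p,r}: (X((s & q)) U (F(q) U (r U s)))=False X((s & q))=False (s & q)=False s=False q=False (F(q) U (r U s))=False F(q)=False (r U s)=False r=True
Evaluating at position 2: result = True

Answer: true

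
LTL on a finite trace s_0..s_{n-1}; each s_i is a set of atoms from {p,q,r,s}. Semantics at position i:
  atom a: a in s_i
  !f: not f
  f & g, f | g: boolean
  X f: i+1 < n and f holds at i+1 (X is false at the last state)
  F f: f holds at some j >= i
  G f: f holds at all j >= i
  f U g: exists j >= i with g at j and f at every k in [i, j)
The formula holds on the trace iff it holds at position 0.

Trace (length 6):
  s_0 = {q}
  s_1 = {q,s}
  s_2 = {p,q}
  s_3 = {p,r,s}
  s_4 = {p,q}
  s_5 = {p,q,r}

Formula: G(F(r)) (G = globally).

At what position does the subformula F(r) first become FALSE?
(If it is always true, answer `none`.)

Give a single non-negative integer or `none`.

s_0={q}: F(r)=True r=False
s_1={q,s}: F(r)=True r=False
s_2={p,q}: F(r)=True r=False
s_3={p,r,s}: F(r)=True r=True
s_4={p,q}: F(r)=True r=False
s_5={p,q,r}: F(r)=True r=True
G(F(r)) holds globally = True
No violation — formula holds at every position.

Answer: none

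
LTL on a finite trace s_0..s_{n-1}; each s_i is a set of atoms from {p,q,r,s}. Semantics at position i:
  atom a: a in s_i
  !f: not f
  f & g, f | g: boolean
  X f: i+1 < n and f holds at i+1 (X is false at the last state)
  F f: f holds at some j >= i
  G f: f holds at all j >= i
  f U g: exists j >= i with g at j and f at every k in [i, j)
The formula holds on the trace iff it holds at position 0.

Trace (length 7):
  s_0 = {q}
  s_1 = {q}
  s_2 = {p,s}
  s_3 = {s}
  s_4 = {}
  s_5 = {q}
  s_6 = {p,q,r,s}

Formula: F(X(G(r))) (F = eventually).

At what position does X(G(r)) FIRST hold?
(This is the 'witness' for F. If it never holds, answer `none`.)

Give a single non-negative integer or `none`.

s_0={q}: X(G(r))=False G(r)=False r=False
s_1={q}: X(G(r))=False G(r)=False r=False
s_2={p,s}: X(G(r))=False G(r)=False r=False
s_3={s}: X(G(r))=False G(r)=False r=False
s_4={}: X(G(r))=False G(r)=False r=False
s_5={q}: X(G(r))=True G(r)=False r=False
s_6={p,q,r,s}: X(G(r))=False G(r)=True r=True
F(X(G(r))) holds; first witness at position 5.

Answer: 5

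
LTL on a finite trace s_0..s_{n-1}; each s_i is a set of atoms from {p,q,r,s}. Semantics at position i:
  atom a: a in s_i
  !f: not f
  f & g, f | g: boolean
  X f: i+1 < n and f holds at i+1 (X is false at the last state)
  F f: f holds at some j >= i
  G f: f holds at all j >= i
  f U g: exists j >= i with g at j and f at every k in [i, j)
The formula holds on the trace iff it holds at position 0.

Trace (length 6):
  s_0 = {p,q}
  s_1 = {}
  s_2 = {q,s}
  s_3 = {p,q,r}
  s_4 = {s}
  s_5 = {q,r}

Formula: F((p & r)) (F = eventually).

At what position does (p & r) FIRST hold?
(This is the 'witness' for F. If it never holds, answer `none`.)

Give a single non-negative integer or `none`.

s_0={p,q}: (p & r)=False p=True r=False
s_1={}: (p & r)=False p=False r=False
s_2={q,s}: (p & r)=False p=False r=False
s_3={p,q,r}: (p & r)=True p=True r=True
s_4={s}: (p & r)=False p=False r=False
s_5={q,r}: (p & r)=False p=False r=True
F((p & r)) holds; first witness at position 3.

Answer: 3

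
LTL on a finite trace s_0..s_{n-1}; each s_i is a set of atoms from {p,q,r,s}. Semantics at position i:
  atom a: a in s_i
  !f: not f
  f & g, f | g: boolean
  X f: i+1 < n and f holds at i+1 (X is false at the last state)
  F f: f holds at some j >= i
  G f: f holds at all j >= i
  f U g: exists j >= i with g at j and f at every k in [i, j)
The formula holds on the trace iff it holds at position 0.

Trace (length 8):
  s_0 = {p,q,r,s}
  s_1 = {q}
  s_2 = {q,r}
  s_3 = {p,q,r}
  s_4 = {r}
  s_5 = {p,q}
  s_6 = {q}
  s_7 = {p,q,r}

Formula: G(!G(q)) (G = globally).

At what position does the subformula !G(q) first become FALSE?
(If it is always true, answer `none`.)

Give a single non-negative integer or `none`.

Answer: 5

Derivation:
s_0={p,q,r,s}: !G(q)=True G(q)=False q=True
s_1={q}: !G(q)=True G(q)=False q=True
s_2={q,r}: !G(q)=True G(q)=False q=True
s_3={p,q,r}: !G(q)=True G(q)=False q=True
s_4={r}: !G(q)=True G(q)=False q=False
s_5={p,q}: !G(q)=False G(q)=True q=True
s_6={q}: !G(q)=False G(q)=True q=True
s_7={p,q,r}: !G(q)=False G(q)=True q=True
G(!G(q)) holds globally = False
First violation at position 5.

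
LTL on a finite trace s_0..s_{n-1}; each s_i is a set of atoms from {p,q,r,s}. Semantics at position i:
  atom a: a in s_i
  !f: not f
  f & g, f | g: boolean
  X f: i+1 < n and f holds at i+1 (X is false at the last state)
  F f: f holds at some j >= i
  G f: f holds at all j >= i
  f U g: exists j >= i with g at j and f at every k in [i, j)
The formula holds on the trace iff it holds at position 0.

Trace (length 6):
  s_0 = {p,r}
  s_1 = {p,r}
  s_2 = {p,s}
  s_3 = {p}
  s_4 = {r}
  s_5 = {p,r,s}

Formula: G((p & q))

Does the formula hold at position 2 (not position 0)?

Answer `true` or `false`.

s_0={p,r}: G((p & q))=False (p & q)=False p=True q=False
s_1={p,r}: G((p & q))=False (p & q)=False p=True q=False
s_2={p,s}: G((p & q))=False (p & q)=False p=True q=False
s_3={p}: G((p & q))=False (p & q)=False p=True q=False
s_4={r}: G((p & q))=False (p & q)=False p=False q=False
s_5={p,r,s}: G((p & q))=False (p & q)=False p=True q=False
Evaluating at position 2: result = False

Answer: false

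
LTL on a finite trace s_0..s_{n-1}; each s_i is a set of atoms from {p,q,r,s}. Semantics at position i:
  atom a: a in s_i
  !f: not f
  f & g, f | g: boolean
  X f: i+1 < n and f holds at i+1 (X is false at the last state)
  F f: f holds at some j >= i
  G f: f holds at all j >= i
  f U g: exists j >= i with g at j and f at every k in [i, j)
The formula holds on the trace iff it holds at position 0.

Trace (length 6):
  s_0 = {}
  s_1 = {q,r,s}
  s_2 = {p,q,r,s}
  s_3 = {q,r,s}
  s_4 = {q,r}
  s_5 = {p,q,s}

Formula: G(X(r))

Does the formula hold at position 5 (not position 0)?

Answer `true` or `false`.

s_0={}: G(X(r))=False X(r)=True r=False
s_1={q,r,s}: G(X(r))=False X(r)=True r=True
s_2={p,q,r,s}: G(X(r))=False X(r)=True r=True
s_3={q,r,s}: G(X(r))=False X(r)=True r=True
s_4={q,r}: G(X(r))=False X(r)=False r=True
s_5={p,q,s}: G(X(r))=False X(r)=False r=False
Evaluating at position 5: result = False

Answer: false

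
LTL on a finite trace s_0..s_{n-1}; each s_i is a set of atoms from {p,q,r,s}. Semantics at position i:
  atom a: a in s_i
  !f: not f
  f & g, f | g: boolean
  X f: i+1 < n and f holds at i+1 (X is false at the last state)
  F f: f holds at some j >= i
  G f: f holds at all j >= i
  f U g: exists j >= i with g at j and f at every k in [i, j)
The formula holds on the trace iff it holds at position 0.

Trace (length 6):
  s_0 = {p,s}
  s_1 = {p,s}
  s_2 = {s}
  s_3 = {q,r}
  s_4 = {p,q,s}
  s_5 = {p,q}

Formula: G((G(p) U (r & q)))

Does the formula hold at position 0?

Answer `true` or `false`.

s_0={p,s}: G((G(p) U (r & q)))=False (G(p) U (r & q))=False G(p)=False p=True (r & q)=False r=False q=False
s_1={p,s}: G((G(p) U (r & q)))=False (G(p) U (r & q))=False G(p)=False p=True (r & q)=False r=False q=False
s_2={s}: G((G(p) U (r & q)))=False (G(p) U (r & q))=False G(p)=False p=False (r & q)=False r=False q=False
s_3={q,r}: G((G(p) U (r & q)))=False (G(p) U (r & q))=True G(p)=False p=False (r & q)=True r=True q=True
s_4={p,q,s}: G((G(p) U (r & q)))=False (G(p) U (r & q))=False G(p)=True p=True (r & q)=False r=False q=True
s_5={p,q}: G((G(p) U (r & q)))=False (G(p) U (r & q))=False G(p)=True p=True (r & q)=False r=False q=True

Answer: false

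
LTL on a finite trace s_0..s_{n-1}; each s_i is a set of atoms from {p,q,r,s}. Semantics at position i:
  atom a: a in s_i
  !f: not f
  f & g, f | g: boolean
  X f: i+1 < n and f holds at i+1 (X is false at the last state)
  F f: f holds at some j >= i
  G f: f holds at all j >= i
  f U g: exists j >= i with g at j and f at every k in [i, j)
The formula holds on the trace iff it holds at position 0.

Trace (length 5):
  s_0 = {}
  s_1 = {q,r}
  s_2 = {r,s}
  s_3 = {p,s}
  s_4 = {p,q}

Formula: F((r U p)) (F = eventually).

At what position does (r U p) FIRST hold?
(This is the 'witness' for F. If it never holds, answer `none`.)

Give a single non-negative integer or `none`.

Answer: 1

Derivation:
s_0={}: (r U p)=False r=False p=False
s_1={q,r}: (r U p)=True r=True p=False
s_2={r,s}: (r U p)=True r=True p=False
s_3={p,s}: (r U p)=True r=False p=True
s_4={p,q}: (r U p)=True r=False p=True
F((r U p)) holds; first witness at position 1.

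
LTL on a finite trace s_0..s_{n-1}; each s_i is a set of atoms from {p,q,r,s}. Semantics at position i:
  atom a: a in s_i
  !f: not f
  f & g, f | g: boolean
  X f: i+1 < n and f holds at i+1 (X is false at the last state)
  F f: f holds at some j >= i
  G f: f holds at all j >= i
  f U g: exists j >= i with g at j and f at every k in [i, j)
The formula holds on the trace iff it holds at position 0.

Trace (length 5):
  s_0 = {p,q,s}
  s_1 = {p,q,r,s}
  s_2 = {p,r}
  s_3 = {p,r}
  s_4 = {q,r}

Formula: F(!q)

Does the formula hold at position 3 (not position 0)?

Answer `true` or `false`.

s_0={p,q,s}: F(!q)=True !q=False q=True
s_1={p,q,r,s}: F(!q)=True !q=False q=True
s_2={p,r}: F(!q)=True !q=True q=False
s_3={p,r}: F(!q)=True !q=True q=False
s_4={q,r}: F(!q)=False !q=False q=True
Evaluating at position 3: result = True

Answer: true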